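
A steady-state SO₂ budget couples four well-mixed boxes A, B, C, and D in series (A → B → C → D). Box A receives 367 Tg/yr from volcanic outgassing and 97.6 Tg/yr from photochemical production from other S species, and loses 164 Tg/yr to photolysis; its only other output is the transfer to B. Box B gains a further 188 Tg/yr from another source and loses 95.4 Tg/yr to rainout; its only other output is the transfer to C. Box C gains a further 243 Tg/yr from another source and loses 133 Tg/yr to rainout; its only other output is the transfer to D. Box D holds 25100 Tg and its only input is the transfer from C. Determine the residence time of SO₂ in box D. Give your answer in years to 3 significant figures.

49.9 yr

Box A: F(A→B) = (367 + 97.6) − 164 = 300.60 Tg/yr.
Box B: F(B→C) = (300.60 + 188) − 95.4 = 393.20 Tg/yr.
Box C: F(C→D) = (393.20 + 243) − 133 = 503.20 Tg/yr.
Box D throughput = its input = 503.20 Tg/yr; τ = 25100 / 503.20 = 49.88 yr.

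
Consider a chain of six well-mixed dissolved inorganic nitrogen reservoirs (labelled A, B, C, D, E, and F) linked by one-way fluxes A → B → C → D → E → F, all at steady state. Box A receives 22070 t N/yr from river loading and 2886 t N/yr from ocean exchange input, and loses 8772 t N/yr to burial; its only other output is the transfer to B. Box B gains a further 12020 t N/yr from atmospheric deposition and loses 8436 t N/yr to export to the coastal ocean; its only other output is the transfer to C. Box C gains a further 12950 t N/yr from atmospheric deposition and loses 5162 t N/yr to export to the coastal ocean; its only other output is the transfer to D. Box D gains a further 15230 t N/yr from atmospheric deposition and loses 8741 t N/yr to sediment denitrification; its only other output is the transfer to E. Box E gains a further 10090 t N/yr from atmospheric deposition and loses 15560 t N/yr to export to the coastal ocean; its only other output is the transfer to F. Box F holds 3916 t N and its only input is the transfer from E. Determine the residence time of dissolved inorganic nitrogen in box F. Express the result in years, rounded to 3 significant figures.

0.137 yr

Box A: F(A→B) = (22070 + 2886) − 8772 = 16184 t N/yr.
Box B: F(B→C) = (16184 + 12020) − 8436 = 19768 t N/yr.
Box C: F(C→D) = (19768 + 12950) − 5162 = 27556 t N/yr.
Box D: F(D→E) = (27556 + 15230) − 8741 = 34045 t N/yr.
Box E: F(E→F) = (34045 + 10090) − 15560 = 28575 t N/yr.
Box F throughput = its input = 28575 t N/yr; τ = 3916 / 28575 = 0.1370 yr.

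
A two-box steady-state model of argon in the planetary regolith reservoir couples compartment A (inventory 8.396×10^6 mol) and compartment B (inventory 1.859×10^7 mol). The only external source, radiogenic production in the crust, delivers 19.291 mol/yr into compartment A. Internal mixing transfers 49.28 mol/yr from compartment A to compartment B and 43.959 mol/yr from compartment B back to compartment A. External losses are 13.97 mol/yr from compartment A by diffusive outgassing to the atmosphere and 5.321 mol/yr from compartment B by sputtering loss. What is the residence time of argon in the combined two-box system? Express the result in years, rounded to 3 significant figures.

Residence time in the combined system uses the total inventory and the total *external* removal — internal exchanges between the two boxes cancel.
M_total = 8.396×10^6 + 1.859×10^7 = 2.6986×10^7 mol.
ΣF_external_out = 13.97 + 5.321 = 19.291 mol/yr.
τ = M_total / ΣF_ext = 2.6986×10^7 / 19.291 = 1.399×10^6 yr.

1.40×10^6 yr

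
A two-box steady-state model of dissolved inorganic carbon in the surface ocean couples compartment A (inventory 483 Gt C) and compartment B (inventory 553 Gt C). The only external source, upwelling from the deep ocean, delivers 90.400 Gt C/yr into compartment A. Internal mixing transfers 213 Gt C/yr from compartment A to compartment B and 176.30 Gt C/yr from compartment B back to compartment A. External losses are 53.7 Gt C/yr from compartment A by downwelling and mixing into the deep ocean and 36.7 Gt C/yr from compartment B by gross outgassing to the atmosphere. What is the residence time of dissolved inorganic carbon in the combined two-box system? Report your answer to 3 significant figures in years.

11.5 yr

For the system as a whole, the A↔B exchange is internal and contributes nothing to the throughput; only the external sinks remove mass.
M_total = 483 + 553 = 1036.0 Gt C.
ΣF_external_out = 53.7 + 36.7 = 90.400 Gt C/yr.
τ = M_total / ΣF_ext = 1036.0 / 90.400 = 11.46 yr.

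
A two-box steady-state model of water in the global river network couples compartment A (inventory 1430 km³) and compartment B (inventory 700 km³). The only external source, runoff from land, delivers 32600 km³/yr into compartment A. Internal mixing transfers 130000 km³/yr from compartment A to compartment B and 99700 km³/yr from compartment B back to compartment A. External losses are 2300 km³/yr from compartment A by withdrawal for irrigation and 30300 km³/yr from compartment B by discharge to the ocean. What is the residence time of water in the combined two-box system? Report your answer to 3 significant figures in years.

0.0653 yr

For the system as a whole, the A↔B exchange is internal and contributes nothing to the throughput; only the external sinks remove mass.
M_total = 1430 + 700 = 2130.0 km³.
ΣF_external_out = 2300 + 30300 = 32600 km³/yr.
τ = M_total / ΣF_ext = 2130.0 / 32600 = 0.06534 yr.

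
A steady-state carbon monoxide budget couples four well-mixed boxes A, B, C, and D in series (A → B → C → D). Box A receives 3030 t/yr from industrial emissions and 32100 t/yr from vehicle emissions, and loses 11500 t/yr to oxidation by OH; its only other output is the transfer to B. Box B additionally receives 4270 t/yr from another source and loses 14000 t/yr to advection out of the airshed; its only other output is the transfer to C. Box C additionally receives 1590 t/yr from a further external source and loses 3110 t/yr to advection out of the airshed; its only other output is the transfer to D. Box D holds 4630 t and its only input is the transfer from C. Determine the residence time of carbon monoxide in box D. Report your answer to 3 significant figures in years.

Box A: F(A→B) = (3030 + 32100) − 11500 = 23630 t/yr.
Box B: F(B→C) = (23630 + 4270) − 14000 = 13900 t/yr.
Box C: F(C→D) = (13900 + 1590) − 3110 = 12380 t/yr.
Box D throughput = its input = 12380 t/yr; τ = 4630 / 12380 = 0.3740 yr.

0.374 yr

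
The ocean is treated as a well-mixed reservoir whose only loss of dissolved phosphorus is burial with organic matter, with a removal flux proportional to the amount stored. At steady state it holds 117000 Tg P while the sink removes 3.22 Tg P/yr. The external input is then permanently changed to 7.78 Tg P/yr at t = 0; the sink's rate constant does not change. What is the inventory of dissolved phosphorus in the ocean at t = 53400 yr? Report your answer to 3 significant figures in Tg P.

245000 Tg P

Residence time τ = M₀/F₀ = 36340 yr. The eventual steady state is M_∞ = M₀·(F₁/F₀) = 117000 × 7.78/3.22 = 282690 Tg P.
The anomaly ΔM(t) = M(t) − M_∞ decays as ΔM₀·e^(−t/τ) with ΔM₀ = 117000 − 282690 = −165700 Tg P.
At t = 53400 yr, e^(−t/τ) = e^(−1.470) = 0.2300, so ΔM = −38110 Tg P and M = 282690 − 38110 = 244580 Tg P.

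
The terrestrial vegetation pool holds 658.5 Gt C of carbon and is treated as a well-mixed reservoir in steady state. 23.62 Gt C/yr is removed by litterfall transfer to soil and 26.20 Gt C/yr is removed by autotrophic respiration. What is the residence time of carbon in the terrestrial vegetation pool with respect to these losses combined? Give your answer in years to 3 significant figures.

13.2 yr

Total removal = 23.62 + 26.20 = 49.820 Gt C/yr.
τ = M / ΣF_out = 658.5 / 49.820 = 13.22 yr.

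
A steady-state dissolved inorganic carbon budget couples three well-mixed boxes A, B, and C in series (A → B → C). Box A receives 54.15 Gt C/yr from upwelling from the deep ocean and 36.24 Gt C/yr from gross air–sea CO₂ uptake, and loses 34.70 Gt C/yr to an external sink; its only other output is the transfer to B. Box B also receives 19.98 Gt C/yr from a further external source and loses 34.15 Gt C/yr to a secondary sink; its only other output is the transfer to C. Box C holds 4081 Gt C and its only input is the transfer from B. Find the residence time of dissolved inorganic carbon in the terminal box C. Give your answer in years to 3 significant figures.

Box A: F(A→B) = (54.15 + 36.24) − 34.70 = 55.690 Gt C/yr.
Box B: F(B→C) = (55.690 + 19.98) − 34.15 = 41.520 Gt C/yr.
Box C throughput = its input = 41.520 Gt C/yr; τ = 4081 / 41.520 = 98.29 yr.

98.3 yr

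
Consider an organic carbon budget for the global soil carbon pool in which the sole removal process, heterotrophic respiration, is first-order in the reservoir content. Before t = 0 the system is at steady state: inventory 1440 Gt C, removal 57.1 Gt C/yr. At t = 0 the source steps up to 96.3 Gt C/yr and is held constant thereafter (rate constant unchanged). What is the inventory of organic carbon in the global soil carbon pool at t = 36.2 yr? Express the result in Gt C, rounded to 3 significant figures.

Residence time τ = M₀/F₀ = 25.22 yr. The eventual steady state is M_∞ = M₀·(F₁/F₀) = 1440 × 96.3/57.1 = 2428.6 Gt C.
The anomaly ΔM(t) = M(t) − M_∞ decays as ΔM₀·e^(−t/τ) with ΔM₀ = 1440 − 2428.6 = −988.6 Gt C.
At t = 36.2 yr, e^(−t/τ) = e^(−1.435) = 0.2380, so ΔM = −235.3 Gt C and M = 2428.6 − 235.3 = 2193.3 Gt C.

2190 Gt C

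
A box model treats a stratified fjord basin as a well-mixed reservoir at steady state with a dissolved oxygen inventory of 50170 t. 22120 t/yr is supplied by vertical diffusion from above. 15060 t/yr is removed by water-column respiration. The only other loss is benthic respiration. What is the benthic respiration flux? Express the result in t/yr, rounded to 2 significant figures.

7100 t/yr

At steady state ΣF_in = ΣF_out.
ΣF_in = 22120 t/yr.
Benthic respiration flux = ΣF_in − (15060) = 22120 − 15060 = 7060 t/yr.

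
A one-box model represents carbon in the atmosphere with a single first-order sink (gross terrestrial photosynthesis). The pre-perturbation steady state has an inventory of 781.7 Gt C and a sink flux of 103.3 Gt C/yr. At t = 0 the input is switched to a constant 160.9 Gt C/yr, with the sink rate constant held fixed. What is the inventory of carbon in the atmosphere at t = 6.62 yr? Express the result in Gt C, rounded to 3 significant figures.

1040 Gt C

τ = M₀/F₀ = 781.7/103.3 = 7.567 yr; rate constant k = 1/τ.
New steady state M_∞ = F₁/k = F₁·τ = 160.9 × 7.567 = 1217.6 Gt C.
M(t) = M_∞ + (M₀ − M_∞)·e^(−t/τ); t/τ = 6.62/7.567 = 0.8748, so e^(−t/τ) = 0.4169.
M(t) = 1217.6 − 435.9 × 0.4169 = 1035.8 Gt C.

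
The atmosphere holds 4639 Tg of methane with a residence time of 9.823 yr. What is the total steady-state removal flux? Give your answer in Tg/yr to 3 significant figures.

F = M / τ = 4639 / 9.823 = 472.3 Tg/yr.

472 Tg/yr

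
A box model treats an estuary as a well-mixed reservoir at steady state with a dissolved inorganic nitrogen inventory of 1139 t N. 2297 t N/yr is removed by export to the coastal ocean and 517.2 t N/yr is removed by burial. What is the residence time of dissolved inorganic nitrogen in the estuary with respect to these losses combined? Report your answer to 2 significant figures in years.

0.40 yr

Total removal = 2297 + 517.2 = 2814.2 t N/yr.
τ = M / ΣF_out = 1139 / 2814.2 = 0.4047 yr.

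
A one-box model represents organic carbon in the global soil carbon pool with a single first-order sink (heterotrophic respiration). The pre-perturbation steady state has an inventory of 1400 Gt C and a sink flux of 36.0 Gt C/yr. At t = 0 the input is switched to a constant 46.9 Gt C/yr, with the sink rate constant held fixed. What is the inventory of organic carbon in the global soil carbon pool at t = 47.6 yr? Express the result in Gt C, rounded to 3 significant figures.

1700 Gt C

Residence time τ = M₀/F₀ = 38.89 yr. The eventual steady state is M_∞ = M₀·(F₁/F₀) = 1400 × 46.9/36.0 = 1823.9 Gt C.
The anomaly ΔM(t) = M(t) − M_∞ decays as ΔM₀·e^(−t/τ) with ΔM₀ = 1400 − 1823.9 = −423.9 Gt C.
At t = 47.6 yr, e^(−t/τ) = e^(−1.224) = 0.2941, so ΔM = −124.6 Gt C and M = 1823.9 − 124.6 = 1699.2 Gt C.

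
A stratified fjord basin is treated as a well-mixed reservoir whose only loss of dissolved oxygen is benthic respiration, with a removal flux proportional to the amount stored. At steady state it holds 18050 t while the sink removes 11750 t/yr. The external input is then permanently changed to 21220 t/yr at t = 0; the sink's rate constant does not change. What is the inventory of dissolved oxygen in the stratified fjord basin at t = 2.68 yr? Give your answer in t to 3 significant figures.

30100 t

The sink rate constant is k = F₀/M₀ = 11750/18050 = 0.6510 yr⁻¹.
Solving dM/dt = F₁ − kM with M(0) = M₀ gives M(t) = F₁/k + (M₀ − F₁/k)·e^(−kt).
F₁/k = 21220/0.6510 = 32598 t; kt = 0.6510 × 2.68 = 1.745, e^(−kt) = 0.1747.
M(2.68) = 32598 + (18050 − 32598) × 0.1747 = 32598 − 2542 = 30056 t.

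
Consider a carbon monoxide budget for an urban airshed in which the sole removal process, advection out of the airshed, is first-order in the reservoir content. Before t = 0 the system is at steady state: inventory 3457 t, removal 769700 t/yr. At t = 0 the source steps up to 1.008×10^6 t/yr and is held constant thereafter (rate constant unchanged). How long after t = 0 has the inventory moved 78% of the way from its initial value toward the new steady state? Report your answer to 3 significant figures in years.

τ = M₀/F₀ = 3457/769700 = 0.004491 yr.
The remaining gap fraction is e^(−t/τ); 78% covered ⇒ e^(−t/τ) = 0.220.
t = −τ ln(0.220) = 0.004491 × 1.514 = 0.006800 yr.

0.00680 yr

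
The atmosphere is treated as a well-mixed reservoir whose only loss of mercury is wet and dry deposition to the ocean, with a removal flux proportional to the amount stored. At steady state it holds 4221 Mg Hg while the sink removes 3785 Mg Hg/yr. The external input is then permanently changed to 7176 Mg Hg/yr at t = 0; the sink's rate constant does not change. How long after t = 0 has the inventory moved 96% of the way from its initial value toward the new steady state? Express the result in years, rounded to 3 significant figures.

3.59 yr

τ = M₀/F₀ = 4221/3785 = 1.115 yr.
The remaining gap fraction is e^(−t/τ); 96% covered ⇒ e^(−t/τ) = 0.0400.
t = −τ ln(0.0400) = 1.115 × 3.219 = 3.590 yr.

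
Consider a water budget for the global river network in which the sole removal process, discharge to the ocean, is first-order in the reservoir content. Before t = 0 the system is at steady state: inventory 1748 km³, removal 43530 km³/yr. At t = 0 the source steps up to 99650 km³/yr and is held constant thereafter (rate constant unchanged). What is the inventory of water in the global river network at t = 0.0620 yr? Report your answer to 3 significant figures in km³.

3520 km³

τ = M₀/F₀ = 1748/43530 = 0.04016 yr; rate constant k = 1/τ.
New steady state M_∞ = F₁/k = F₁·τ = 99650 × 0.04016 = 4001.6 km³.
M(t) = M_∞ + (M₀ − M_∞)·e^(−t/τ); t/τ = 0.0620/0.04016 = 1.544, so e^(−t/τ) = 0.2135.
M(t) = 4001.6 − 2254 × 0.2135 = 3520.4 km³.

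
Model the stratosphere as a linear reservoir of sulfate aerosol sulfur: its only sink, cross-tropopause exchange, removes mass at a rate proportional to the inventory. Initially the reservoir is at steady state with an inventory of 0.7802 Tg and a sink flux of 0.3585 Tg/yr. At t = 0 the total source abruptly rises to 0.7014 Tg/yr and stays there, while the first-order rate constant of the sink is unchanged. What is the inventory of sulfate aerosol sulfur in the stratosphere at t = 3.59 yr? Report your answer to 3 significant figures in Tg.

Residence time τ = M₀/F₀ = 2.176 yr. The eventual steady state is M_∞ = M₀·(F₁/F₀) = 0.7802 × 0.7014/0.3585 = 1.5264 Tg.
The anomaly ΔM(t) = M(t) − M_∞ decays as ΔM₀·e^(−t/τ) with ΔM₀ = 0.7802 − 1.5264 = −0.7462 Tg.
At t = 3.59 yr, e^(−t/τ) = e^(−1.650) = 0.1921, so ΔM = −0.1434 Tg and M = 1.5264 − 0.1434 = 1.3831 Tg.

1.38 Tg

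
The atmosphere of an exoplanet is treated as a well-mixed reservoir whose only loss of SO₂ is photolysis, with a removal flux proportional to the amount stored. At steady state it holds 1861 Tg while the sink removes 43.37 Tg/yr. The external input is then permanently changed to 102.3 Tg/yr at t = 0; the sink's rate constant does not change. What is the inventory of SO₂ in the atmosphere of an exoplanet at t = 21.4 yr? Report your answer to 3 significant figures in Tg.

Residence time τ = M₀/F₀ = 42.91 yr. The eventual steady state is M_∞ = M₀·(F₁/F₀) = 1861 × 102.3/43.37 = 4389.7 Tg.
The anomaly ΔM(t) = M(t) − M_∞ decays as ΔM₀·e^(−t/τ) with ΔM₀ = 1861 − 4389.7 = −2529 Tg.
At t = 21.4 yr, e^(−t/τ) = e^(−0.4987) = 0.6073, so ΔM = −1536 Tg and M = 4389.7 − 1536 = 2854.0 Tg.

2850 Tg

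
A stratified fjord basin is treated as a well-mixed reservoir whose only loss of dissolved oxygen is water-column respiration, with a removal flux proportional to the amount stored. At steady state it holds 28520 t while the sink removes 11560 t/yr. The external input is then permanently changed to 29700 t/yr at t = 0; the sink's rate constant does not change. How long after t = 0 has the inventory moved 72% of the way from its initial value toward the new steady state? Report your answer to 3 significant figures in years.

τ = M₀/F₀ = 28520/11560 = 2.467 yr.
The remaining gap fraction is e^(−t/τ); 72% covered ⇒ e^(−t/τ) = 0.280.
t = −τ ln(0.280) = 2.467 × 1.273 = 3.141 yr.

3.14 yr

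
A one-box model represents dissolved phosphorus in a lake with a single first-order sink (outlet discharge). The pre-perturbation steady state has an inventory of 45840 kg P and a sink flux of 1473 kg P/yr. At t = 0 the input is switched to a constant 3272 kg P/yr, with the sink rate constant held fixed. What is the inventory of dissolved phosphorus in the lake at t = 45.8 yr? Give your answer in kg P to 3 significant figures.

τ = M₀/F₀ = 45840/1473 = 31.12 yr; rate constant k = 1/τ.
New steady state M_∞ = F₁/k = F₁·τ = 3272 × 31.12 = 101830 kg P.
M(t) = M_∞ + (M₀ − M_∞)·e^(−t/τ); t/τ = 45.8/31.12 = 1.472, so e^(−t/τ) = 0.2295.
M(t) = 101830 − 55990 × 0.2295 = 88975 kg P.

89000 kg P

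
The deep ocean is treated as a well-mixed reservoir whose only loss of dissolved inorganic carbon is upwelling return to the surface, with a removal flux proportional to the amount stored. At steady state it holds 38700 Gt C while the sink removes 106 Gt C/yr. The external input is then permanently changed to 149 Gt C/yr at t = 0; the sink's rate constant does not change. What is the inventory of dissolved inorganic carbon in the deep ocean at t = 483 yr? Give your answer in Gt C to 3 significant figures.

The sink rate constant is k = F₀/M₀ = 106/38700 = 0.002739 yr⁻¹.
Solving dM/dt = F₁ − kM with M(0) = M₀ gives M(t) = F₁/k + (M₀ − F₁/k)·e^(−kt).
F₁/k = 149/0.002739 = 54399 Gt C; kt = 0.002739 × 483 = 1.323, e^(−kt) = 0.2663.
M(483) = 54399 + (38700 − 54399) × 0.2663 = 54399 − 4181 = 50218 Gt C.

50200 Gt C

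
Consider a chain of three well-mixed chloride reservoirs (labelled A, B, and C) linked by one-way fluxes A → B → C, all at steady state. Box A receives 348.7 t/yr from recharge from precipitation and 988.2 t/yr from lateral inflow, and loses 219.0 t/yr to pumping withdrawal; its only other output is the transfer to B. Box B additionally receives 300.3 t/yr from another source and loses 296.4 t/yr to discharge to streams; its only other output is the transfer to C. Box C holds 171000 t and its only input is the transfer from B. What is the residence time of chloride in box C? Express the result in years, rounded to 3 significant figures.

152 yr

Box A: F(A→B) = (348.7 + 988.2) − 219.0 = 1117.9 t/yr.
Box B: F(B→C) = (1117.9 + 300.3) − 296.4 = 1121.8 t/yr.
Box C throughput = its input = 1121.8 t/yr; τ = 171000 / 1121.8 = 152.4 yr.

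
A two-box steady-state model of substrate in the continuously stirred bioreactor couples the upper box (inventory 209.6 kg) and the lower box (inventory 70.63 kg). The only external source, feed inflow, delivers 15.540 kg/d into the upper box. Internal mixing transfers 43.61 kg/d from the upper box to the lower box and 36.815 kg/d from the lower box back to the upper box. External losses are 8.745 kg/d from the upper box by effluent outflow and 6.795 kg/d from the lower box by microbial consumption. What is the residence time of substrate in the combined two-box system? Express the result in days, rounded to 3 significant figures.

18.0 d

Residence time in the combined system uses the total inventory and the total *external* removal — internal exchanges between the two boxes cancel.
M_total = 209.6 + 70.63 = 280.23 kg.
ΣF_external_out = 8.745 + 6.795 = 15.540 kg/d.
τ = M_total / ΣF_ext = 280.23 / 15.540 = 18.03 d.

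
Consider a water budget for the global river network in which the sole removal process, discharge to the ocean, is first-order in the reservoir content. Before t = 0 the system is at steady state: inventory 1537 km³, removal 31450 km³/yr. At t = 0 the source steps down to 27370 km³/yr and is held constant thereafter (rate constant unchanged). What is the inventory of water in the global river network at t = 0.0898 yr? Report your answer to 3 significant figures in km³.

Residence time τ = M₀/F₀ = 0.04887 yr. The eventual steady state is M_∞ = M₀·(F₁/F₀) = 1537 × 27370/31450 = 1337.6 km³.
The anomaly ΔM(t) = M(t) − M_∞ decays as ΔM₀·e^(−t/τ) with ΔM₀ = 1537 − 1337.6 = 199.4 km³.
At t = 0.0898 yr, e^(−t/τ) = e^(−1.837) = 0.1592, so ΔM = 31.75 km³ and M = 1337.6 + 31.75 = 1369.4 km³.

1370 km³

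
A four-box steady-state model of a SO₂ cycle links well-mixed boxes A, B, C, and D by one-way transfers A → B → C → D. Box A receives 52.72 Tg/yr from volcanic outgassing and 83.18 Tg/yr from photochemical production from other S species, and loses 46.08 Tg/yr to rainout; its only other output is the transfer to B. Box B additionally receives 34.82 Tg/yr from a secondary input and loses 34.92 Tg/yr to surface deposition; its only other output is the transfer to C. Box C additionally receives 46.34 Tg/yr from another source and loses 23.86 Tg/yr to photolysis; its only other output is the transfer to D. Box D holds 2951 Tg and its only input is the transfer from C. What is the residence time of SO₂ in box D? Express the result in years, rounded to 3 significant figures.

26.3 yr

Box A: F(A→B) = (52.72 + 83.18) − 46.08 = 89.820 Tg/yr.
Box B: F(B→C) = (89.820 + 34.82) − 34.92 = 89.720 Tg/yr.
Box C: F(C→D) = (89.720 + 46.34) − 23.86 = 112.20 Tg/yr.
Box D throughput = its input = 112.20 Tg/yr; τ = 2951 / 112.20 = 26.30 yr.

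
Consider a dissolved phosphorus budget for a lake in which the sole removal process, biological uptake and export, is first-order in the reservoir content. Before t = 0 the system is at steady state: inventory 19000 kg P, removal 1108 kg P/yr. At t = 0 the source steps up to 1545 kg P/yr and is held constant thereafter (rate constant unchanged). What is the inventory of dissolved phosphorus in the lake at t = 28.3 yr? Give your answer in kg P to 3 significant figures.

25100 kg P

The sink rate constant is k = F₀/M₀ = 1108/19000 = 0.05832 yr⁻¹.
Solving dM/dt = F₁ − kM with M(0) = M₀ gives M(t) = F₁/k + (M₀ − F₁/k)·e^(−kt).
F₁/k = 1545/0.05832 = 26494 kg P; kt = 0.05832 × 28.3 = 1.650, e^(−kt) = 0.1920.
M(28.3) = 26494 + (19000 − 26494) × 0.1920 = 26494 − 1439 = 25055 kg P.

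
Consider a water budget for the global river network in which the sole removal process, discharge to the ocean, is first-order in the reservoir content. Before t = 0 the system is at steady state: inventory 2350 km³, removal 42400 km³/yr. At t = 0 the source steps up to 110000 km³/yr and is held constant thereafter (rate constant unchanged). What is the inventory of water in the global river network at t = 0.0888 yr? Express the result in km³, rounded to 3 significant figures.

5340 km³

τ = M₀/F₀ = 2350/42400 = 0.05542 yr; rate constant k = 1/τ.
New steady state M_∞ = F₁/k = F₁·τ = 110000 × 0.05542 = 6096.7 km³.
M(t) = M_∞ + (M₀ − M_∞)·e^(−t/τ); t/τ = 0.0888/0.05542 = 1.602, so e^(−t/τ) = 0.2015.
M(t) = 6096.7 − 3747 × 0.2015 = 5341.9 km³.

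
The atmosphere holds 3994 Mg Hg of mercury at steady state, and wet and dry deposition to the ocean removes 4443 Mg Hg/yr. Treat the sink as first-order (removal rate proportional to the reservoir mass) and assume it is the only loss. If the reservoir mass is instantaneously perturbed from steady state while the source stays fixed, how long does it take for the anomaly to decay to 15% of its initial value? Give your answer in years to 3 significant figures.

For a linear reservoir the anomaly decays as exp(−t/τ) with τ = M/F = 3994/4443 = 0.8989 yr.
exp(−t/τ) = 0.15 ⇒ t = −τ ln(0.15) = 0.8989 × 1.897 = 1.705 yr.

1.71 yr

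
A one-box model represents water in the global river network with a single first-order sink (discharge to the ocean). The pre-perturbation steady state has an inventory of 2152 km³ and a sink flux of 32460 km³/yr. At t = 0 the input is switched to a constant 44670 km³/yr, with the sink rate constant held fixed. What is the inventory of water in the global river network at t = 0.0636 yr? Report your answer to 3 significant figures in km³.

2650 km³

τ = M₀/F₀ = 2152/32460 = 0.06630 yr; rate constant k = 1/τ.
New steady state M_∞ = F₁/k = F₁·τ = 44670 × 0.06630 = 2961.5 km³.
M(t) = M_∞ + (M₀ − M_∞)·e^(−t/τ); t/τ = 0.0636/0.06630 = 0.9593, so e^(−t/τ) = 0.3832.
M(t) = 2961.5 − 809.5 × 0.3832 = 2651.3 km³.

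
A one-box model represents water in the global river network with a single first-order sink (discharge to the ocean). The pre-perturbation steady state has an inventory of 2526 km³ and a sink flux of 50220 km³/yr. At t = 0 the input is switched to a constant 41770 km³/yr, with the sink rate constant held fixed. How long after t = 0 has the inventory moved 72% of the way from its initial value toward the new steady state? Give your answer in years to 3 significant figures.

0.0640 yr

τ = M₀/F₀ = 2526/50220 = 0.05030 yr.
The remaining gap fraction is e^(−t/τ); 72% covered ⇒ e^(−t/τ) = 0.280.
t = −τ ln(0.280) = 0.05030 × 1.273 = 0.06403 yr.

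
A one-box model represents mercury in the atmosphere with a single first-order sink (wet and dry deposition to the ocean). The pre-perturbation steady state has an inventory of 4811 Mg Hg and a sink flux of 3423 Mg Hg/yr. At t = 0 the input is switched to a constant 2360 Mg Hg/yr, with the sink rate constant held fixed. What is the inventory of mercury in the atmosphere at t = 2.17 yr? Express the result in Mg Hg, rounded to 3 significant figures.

Residence time τ = M₀/F₀ = 1.405 yr. The eventual steady state is M_∞ = M₀·(F₁/F₀) = 4811 × 2360/3423 = 3317.0 Mg Hg.
The anomaly ΔM(t) = M(t) − M_∞ decays as ΔM₀·e^(−t/τ) with ΔM₀ = 4811 − 3317.0 = 1494 Mg Hg.
At t = 2.17 yr, e^(−t/τ) = e^(−1.544) = 0.2135, so ΔM = 319.0 Mg Hg and M = 3317.0 + 319.0 = 3636.0 Mg Hg.

3640 Mg Hg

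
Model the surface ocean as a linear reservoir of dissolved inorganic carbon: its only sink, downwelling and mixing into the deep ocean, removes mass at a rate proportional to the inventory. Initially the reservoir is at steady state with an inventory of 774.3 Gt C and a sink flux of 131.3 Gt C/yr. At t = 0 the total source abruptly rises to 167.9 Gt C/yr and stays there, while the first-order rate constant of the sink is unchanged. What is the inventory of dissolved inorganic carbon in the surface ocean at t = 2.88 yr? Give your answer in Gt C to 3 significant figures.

τ = M₀/F₀ = 774.3/131.3 = 5.897 yr; rate constant k = 1/τ.
New steady state M_∞ = F₁/k = F₁·τ = 167.9 × 5.897 = 990.14 Gt C.
M(t) = M_∞ + (M₀ − M_∞)·e^(−t/τ); t/τ = 2.88/5.897 = 0.4884, so e^(−t/τ) = 0.6136.
M(t) = 990.14 − 215.8 × 0.6136 = 857.69 Gt C.

858 Gt C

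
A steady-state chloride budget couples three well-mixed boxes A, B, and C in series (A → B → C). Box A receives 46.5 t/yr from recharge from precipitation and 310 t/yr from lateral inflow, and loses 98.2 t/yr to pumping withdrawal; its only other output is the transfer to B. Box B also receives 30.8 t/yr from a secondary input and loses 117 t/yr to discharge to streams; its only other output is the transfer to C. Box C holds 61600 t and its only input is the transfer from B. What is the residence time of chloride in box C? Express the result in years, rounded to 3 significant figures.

Box A: F(A→B) = (46.5 + 310) − 98.2 = 258.30 t/yr.
Box B: F(B→C) = (258.30 + 30.8) − 117 = 172.10 t/yr.
Box C throughput = its input = 172.10 t/yr; τ = 61600 / 172.10 = 357.9 yr.

358 yr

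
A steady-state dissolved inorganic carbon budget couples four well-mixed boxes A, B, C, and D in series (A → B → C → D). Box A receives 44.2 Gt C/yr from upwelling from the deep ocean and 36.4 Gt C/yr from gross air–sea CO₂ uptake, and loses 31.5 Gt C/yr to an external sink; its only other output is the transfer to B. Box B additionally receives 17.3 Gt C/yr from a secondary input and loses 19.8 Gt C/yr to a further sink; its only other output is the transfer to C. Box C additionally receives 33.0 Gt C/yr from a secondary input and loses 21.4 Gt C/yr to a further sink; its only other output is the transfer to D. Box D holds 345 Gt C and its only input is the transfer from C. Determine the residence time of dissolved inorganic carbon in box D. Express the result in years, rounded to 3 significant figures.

Box A: F(A→B) = (44.2 + 36.4) − 31.5 = 49.100 Gt C/yr.
Box B: F(B→C) = (49.100 + 17.3) − 19.8 = 46.600 Gt C/yr.
Box C: F(C→D) = (46.600 + 33.0) − 21.4 = 58.200 Gt C/yr.
Box D throughput = its input = 58.200 Gt C/yr; τ = 345 / 58.200 = 5.928 yr.

5.93 yr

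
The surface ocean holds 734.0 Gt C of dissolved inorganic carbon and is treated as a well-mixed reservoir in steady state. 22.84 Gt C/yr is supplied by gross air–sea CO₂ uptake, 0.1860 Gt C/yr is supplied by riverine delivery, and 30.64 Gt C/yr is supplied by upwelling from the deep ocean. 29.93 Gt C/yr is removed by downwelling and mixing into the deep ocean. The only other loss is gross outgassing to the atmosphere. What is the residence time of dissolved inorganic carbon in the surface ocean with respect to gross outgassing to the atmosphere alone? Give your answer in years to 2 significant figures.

At steady state ΣF_in = ΣF_out.
ΣF_in = 22.84 + 0.1860 + 30.64 = 53.666 Gt C/yr.
Gross outgassing to the atmosphere flux = ΣF_in − (29.93) = 53.666 − 29.93 = 23.74 Gt C/yr.
τ = M / F = 734.0 / 23.74 = 30.92 yr.

31 yr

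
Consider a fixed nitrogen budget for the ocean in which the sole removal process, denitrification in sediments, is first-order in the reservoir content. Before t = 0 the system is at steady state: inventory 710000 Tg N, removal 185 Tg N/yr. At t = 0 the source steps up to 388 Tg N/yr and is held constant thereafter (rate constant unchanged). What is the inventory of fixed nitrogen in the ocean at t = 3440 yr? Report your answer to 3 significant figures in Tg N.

τ = M₀/F₀ = 710000/185 = 3838 yr; rate constant k = 1/τ.
New steady state M_∞ = F₁/k = F₁·τ = 388 × 3838 = 1.4891×10^6 Tg N.
M(t) = M_∞ + (M₀ − M_∞)·e^(−t/τ); t/τ = 3440/3838 = 0.8963, so e^(−t/τ) = 0.4081.
M(t) = 1.4891×10^6 − 779100 × 0.4081 = 1.1712×10^6 Tg N.

1.17×10^6 Tg N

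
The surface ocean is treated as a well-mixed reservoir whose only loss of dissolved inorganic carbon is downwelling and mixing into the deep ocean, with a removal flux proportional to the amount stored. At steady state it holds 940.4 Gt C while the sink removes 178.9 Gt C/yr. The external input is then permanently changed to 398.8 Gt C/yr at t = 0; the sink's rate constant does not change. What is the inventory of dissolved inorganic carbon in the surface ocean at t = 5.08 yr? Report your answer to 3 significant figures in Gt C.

1660 Gt C

τ = M₀/F₀ = 940.4/178.9 = 5.257 yr; rate constant k = 1/τ.
New steady state M_∞ = F₁/k = F₁·τ = 398.8 × 5.257 = 2096.3 Gt C.
M(t) = M_∞ + (M₀ − M_∞)·e^(−t/τ); t/τ = 5.08/5.257 = 0.9664, so e^(−t/τ) = 0.3804.
M(t) = 2096.3 − 1156 × 0.3804 = 1656.6 Gt C.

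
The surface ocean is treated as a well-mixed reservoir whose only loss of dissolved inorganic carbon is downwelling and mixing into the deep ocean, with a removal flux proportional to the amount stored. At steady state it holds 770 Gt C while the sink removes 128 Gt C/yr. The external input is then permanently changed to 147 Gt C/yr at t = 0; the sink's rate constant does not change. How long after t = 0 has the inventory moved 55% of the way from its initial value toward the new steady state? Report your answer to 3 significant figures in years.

τ = M₀/F₀ = 770/128 = 6.016 yr.
The remaining gap fraction is e^(−t/τ); 55% covered ⇒ e^(−t/τ) = 0.450.
t = −τ ln(0.450) = 6.016 × 0.7985 = 4.804 yr.

4.80 yr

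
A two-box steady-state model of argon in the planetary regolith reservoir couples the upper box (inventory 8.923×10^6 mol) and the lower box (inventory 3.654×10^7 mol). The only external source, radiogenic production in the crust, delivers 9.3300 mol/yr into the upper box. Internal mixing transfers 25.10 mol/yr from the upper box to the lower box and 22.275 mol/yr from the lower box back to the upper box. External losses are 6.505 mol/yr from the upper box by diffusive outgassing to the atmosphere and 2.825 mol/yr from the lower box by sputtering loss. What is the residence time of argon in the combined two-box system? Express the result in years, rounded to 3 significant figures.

Residence time in the combined system uses the total inventory and the total *external* removal — internal exchanges between the two boxes cancel.
M_total = 8.923×10^6 + 3.654×10^7 = 4.5463×10^7 mol.
ΣF_external_out = 6.505 + 2.825 = 9.3300 mol/yr.
τ = M_total / ΣF_ext = 4.5463×10^7 / 9.3300 = 4.873×10^6 yr.

4.87×10^6 yr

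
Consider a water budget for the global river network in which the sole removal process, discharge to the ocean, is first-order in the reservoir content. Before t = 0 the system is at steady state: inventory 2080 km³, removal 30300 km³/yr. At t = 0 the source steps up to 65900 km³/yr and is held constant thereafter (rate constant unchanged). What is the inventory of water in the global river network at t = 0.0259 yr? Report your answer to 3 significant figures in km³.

2850 km³

The sink rate constant is k = F₀/M₀ = 30300/2080 = 14.57 yr⁻¹.
Solving dM/dt = F₁ − kM with M(0) = M₀ gives M(t) = F₁/k + (M₀ − F₁/k)·e^(−kt).
F₁/k = 65900/14.57 = 4523.8 km³; kt = 14.57 × 0.0259 = 0.3773, e^(−kt) = 0.6857.
M(0.0259) = 4523.8 + (2080 − 4523.8) × 0.6857 = 4523.8 − 1676 = 2848.1 km³.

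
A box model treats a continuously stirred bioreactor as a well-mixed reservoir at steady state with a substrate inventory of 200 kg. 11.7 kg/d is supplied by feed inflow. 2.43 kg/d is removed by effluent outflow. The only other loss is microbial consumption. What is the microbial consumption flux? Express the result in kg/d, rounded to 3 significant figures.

9.27 kg/d

At steady state ΣF_in = ΣF_out.
ΣF_in = 11.700 kg/d.
Microbial consumption flux = ΣF_in − (2.43) = 11.700 − 2.430 = 9.270 kg/d.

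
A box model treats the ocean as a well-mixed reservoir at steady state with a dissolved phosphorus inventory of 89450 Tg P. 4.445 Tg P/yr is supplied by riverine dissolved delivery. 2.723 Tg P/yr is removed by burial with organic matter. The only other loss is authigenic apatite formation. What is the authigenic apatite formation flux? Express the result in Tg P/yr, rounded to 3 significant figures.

1.72 Tg P/yr

At steady state ΣF_in = ΣF_out.
ΣF_in = 4.4450 Tg P/yr.
Authigenic apatite formation flux = ΣF_in − (2.723) = 4.4450 − 2.723 = 1.722 Tg P/yr.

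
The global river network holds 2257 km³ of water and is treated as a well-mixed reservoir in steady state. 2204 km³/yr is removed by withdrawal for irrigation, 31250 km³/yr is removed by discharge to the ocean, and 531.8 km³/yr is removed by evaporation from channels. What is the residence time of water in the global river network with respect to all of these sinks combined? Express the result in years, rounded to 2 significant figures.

0.066 yr

Total removal flux = 2204 + 31250 + 531.8 = 33986 km³/yr.
τ = M / ΣF_out = 2257 / 33986 = 0.06641 yr.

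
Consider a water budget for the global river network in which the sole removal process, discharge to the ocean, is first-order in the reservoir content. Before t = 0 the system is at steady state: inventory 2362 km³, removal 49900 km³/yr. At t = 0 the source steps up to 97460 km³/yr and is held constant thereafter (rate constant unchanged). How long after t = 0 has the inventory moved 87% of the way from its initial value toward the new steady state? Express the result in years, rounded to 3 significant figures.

τ = M₀/F₀ = 2362/49900 = 0.04733 yr.
The remaining gap fraction is e^(−t/τ); 87% covered ⇒ e^(−t/τ) = 0.130.
t = −τ ln(0.130) = 0.04733 × 2.040 = 0.09657 yr.

0.0966 yr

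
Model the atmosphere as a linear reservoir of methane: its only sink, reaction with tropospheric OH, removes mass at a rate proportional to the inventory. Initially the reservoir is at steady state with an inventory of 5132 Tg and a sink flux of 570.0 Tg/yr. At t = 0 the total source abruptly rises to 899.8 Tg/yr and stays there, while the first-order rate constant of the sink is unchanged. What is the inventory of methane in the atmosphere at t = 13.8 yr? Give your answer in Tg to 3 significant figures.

τ = M₀/F₀ = 5132/570.0 = 9.004 yr; rate constant k = 1/τ.
New steady state M_∞ = F₁/k = F₁·τ = 899.8 × 9.004 = 8101.4 Tg.
M(t) = M_∞ + (M₀ − M_∞)·e^(−t/τ); t/τ = 13.8/9.004 = 1.533, so e^(−t/τ) = 0.2159.
M(t) = 8101.4 − 2969 × 0.2159 = 7460.1 Tg.

7460 Tg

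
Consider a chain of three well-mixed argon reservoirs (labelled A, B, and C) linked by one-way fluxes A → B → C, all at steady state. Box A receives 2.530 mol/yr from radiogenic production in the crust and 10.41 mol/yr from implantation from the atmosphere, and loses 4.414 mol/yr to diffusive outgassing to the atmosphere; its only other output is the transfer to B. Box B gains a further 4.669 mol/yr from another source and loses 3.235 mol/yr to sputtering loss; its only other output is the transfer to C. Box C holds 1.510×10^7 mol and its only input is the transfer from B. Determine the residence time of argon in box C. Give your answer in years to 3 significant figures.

Box A: F(A→B) = (2.530 + 10.41) − 4.414 = 8.5260 mol/yr.
Box B: F(B→C) = (8.5260 + 4.669) − 3.235 = 9.9600 mol/yr.
Box C throughput = its input = 9.9600 mol/yr; τ = 1.510×10^7 / 9.9600 = 1.516×10^6 yr.

1.52×10^6 yr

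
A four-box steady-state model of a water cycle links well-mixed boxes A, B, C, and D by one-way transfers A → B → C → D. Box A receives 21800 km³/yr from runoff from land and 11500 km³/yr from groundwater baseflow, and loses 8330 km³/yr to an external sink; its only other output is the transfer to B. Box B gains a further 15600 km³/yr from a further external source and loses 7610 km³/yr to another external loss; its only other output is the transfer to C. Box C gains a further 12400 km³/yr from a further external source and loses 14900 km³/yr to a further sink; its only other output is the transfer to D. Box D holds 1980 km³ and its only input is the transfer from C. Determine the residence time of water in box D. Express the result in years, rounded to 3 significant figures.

0.0650 yr

Box A: F(A→B) = (21800 + 11500) − 8330 = 24970 km³/yr.
Box B: F(B→C) = (24970 + 15600) − 7610 = 32960 km³/yr.
Box C: F(C→D) = (32960 + 12400) − 14900 = 30460 km³/yr.
Box D throughput = its input = 30460 km³/yr; τ = 1980 / 30460 = 0.06500 yr.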